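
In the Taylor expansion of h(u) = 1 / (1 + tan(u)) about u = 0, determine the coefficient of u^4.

5/3

Write 1/(1+u) = 1 - u + u^2 - u^3 + ... and substitute the series for u.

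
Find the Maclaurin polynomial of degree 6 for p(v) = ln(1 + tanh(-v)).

Plug the Maclaurin series of the inner function into that of the outer and collect terms.
p(0) = 0
p′(0) = -1
p′′(0) = -1
p′′′(0) = 0
p^(4)(0) = 2
p^(5)(0) = 0
p^(6)(0) = -16

-v^6/45 + v^4/12 - v^2/2 - v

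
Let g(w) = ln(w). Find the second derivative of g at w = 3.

-1/9

Use the known series and substitute for the argument.
The coefficient of (w - 3)^2 in the expansion is -1/18, so g′′(3) = 2! * (-1/18) = -1/9.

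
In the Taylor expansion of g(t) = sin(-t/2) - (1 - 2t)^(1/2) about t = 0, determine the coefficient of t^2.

1/2

Expand each term separately and add.
g(0) = -1
g′(0) = 1/2
g′′(0) = 1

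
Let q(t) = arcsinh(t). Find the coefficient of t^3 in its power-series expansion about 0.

-1/6

[t^0] = 0;  [t^1] = 1;  [t^2] = 0;  [t^3] = -1/6.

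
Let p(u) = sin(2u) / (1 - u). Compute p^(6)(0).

Expand each factor separately, then convolve coefficients.
From the series, [u^6] p = 14/15; multiply by 6! = 720 to get 672.

672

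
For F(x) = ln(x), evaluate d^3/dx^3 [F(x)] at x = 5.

2/125

From the series, [(x - 5)^3] F = 1/375; multiply by 3! = 6 to get 2/125.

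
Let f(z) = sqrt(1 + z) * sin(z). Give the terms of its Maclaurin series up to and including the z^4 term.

-z^4/48 - 7*z^3/24 + z^2/2 + z

Multiply the two series term by term and collect like powers.
f(0) = 0
f′(0) = 1
f′′(0) = 1
f′′′(0) = -7/4
f^(4)(0) = -1/2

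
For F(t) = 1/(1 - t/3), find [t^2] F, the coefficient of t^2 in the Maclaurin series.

1/9

F(0) = 1
F′(0) = 1/3
F′′(0) = 2/9
So c_2 = F′′(0)/2! = 1/9.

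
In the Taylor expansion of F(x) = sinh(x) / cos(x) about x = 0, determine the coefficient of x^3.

Write the quotient as an unknown series and match coefficients against numerator = denominator · series.
[x^0] = 0;  [x^1] = 1;  [x^2] = 0;  [x^3] = 2/3.

2/3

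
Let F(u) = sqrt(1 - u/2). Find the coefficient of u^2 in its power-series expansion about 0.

-1/32

F(0) = 1
F′(0) = -1/4
F′′(0) = -1/16
The Taylor polynomial is Σ F^(k)(0)/k! · u^k.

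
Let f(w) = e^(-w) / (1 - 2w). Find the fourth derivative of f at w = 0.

Multiply the two series term by term and collect like powers.
The coefficient of w^4 in the expansion is 233/24, so f^(4)(0) = 4! * (233/24) = 233.

233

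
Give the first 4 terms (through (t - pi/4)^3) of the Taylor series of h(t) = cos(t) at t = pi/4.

h(pi/4) = sqrt(2)/2
h′(pi/4) = -sqrt(2)/2
h′′(pi/4) = -sqrt(2)/2
h′′′(pi/4) = sqrt(2)/2
The Taylor polynomial is Σ h^(k)(pi/4)/k! · (t - pi/4)^k.

sqrt(2)*(t - pi/4)^3/12 - sqrt(2)*(t - pi/4)^2/4 - sqrt(2)*(t - pi/4)/2 + sqrt(2)/2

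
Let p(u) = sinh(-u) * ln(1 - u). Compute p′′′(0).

3

Write out both Maclaurin series and multiply, keeping only the needed powers.
The coefficient of u^3 in the expansion is 1/2, so p′′′(0) = 3! * (1/2) = 3.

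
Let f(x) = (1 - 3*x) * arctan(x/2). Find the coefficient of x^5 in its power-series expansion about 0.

Distribute the polynomial across the series and collect like powers.
So c_5 = f^(5)(0)/5! = 1/160.

1/160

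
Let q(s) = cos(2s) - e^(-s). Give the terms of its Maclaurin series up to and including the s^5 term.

s^5/120 + 5*s^4/8 + s^3/6 - 5*s^2/2 + s

Combine the two series term by term.
q(0) = 0
q′(0) = 1
q′′(0) = -5
q′′′(0) = 1
q^(4)(0) = 15
q^(5)(0) = 1
The Taylor polynomial is Σ q^(k)(0)/k! · s^k.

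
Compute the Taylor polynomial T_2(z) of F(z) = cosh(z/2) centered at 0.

F(0) = 1
F′(0) = 0
F′′(0) = 1/4
Then c_k = F^(k)(0)/k! gives each Taylor coefficient.

z^2/8 + 1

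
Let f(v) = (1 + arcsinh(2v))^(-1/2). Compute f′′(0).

3

Compose series: expand the inner function first, then feed it into the outer expansion.
The coefficient of v^2 in the expansion is 3/2, so f′′(0) = 2! * (3/2) = 3.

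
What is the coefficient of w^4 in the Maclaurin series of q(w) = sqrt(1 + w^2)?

-1/8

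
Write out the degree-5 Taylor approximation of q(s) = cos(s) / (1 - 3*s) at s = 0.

Use 1/(1 - r) = Σ r^k on the denominator, then take the Cauchy product.
[s^0] = 1;  [s^1] = 3;  [s^2] = 17/2;  [s^3] = 51/2;  [s^4] = 1837/24;  [s^5] = 1837/8.

1837*s^5/8 + 1837*s^4/24 + 51*s^3/2 + 17*s^2/2 + 3*s + 1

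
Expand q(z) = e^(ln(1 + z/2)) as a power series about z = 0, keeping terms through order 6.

z/2 + 1

Plug the Maclaurin series of the inner function into that of the outer and collect terms.
q(0) = 1
q′(0) = 1/2
q′′(0) = 0
q′′′(0) = 0
q^(4)(0) = 0
q^(5)(0) = 0
q^(6)(0) = 0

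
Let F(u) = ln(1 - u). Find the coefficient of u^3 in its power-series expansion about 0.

-1/3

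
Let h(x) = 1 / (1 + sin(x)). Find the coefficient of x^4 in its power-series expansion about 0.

2/3

Use the geometric series for the reciprocal, then substitute.
[x^0] = 1;  [x^1] = -1;  [x^2] = 1;  [x^3] = -5/6;  [x^4] = 2/3.
So c_4 = h^(4)(0)/4! = 2/3.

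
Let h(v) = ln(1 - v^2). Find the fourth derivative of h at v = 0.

Compute the successive derivatives at the expansion point and divide by k!.
The coefficient of v^4 in the expansion is -1/2, so h^(4)(0) = 4! * (-1/2) = -12.

-12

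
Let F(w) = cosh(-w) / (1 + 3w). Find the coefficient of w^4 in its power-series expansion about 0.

Multiply the two series term by term and collect like powers.
So c_4 = F^(4)(0)/4! = 2053/24.

2053/24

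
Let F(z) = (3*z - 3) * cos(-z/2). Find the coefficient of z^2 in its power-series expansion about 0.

3/8

Multiply each power in the prefactor through the base expansion.
[z^0] = -3;  [z^1] = 3;  [z^2] = 3/8.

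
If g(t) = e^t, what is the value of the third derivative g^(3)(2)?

Compute the successive derivatives at the expansion point and divide by k!.
From the series, [(t - 2)^3] g = e^(2)/6; multiply by 3! = 6 to get e^(2).

e^(2)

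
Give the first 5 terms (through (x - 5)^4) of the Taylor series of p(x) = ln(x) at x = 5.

-(x - 5)^4/2500 + (x - 5)^3/375 - (x - 5)^2/50 + (x - 5)/5 + ln(5)

p(5) = ln(5)
p′(5) = 1/5
p′′(5) = -1/25
p′′′(5) = 2/125
p^(4)(5) = -6/625
The Taylor polynomial is Σ p^(k)(5)/k! · (x - 5)^k.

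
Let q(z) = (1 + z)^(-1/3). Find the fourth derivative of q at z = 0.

280/81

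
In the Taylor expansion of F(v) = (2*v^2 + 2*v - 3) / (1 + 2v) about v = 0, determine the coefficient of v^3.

28

Multiply each power in the prefactor through the base expansion.
F(0) = -3
F′(0) = 8
F′′(0) = -28
F′′′(0) = 168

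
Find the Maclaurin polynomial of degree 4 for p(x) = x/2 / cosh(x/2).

Write the quotient as an unknown series and match coefficients against numerator = denominator · series.
p(0) = 0
p′(0) = 1/2
p′′(0) = 0
p′′′(0) = -3/8
p^(4)(0) = 0
Dividing each by k! gives the coefficients c_0, ..., c_4.

-x^3/16 + x/2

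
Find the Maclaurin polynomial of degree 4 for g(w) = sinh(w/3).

w^3/162 + w/3

Compute the successive derivatives at the expansion point and divide by k!.
[w^0] = 0;  [w^1] = 1/3;  [w^2] = 0;  [w^3] = 1/162;  [w^4] = 0.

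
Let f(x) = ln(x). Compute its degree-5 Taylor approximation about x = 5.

(x - 5)^5/15625 - (x - 5)^4/2500 + (x - 5)^3/375 - (x - 5)^2/50 + (x - 5)/5 + ln(5)

[(x - 5)^0] = ln(5);  [(x - 5)^1] = 1/5;  [(x - 5)^2] = -1/50;  [(x - 5)^3] = 1/375;  [(x - 5)^4] = -1/2500;  [(x - 5)^5] = 1/15625.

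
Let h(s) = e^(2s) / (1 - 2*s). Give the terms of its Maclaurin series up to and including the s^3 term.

Multiply the numerator's expansion by the denominator's geometric series.
h(0) = 1
h′(0) = 4
h′′(0) = 20
h′′′(0) = 128

64*s^3/3 + 10*s^2 + 4*s + 1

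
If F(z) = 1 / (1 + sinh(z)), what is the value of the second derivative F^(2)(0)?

2

Expand as Σ (-1)^k u^k with u equal to the inner function's series.
The coefficient of z^2 in the expansion is 1, so F′′(0) = 2! * (1) = 2.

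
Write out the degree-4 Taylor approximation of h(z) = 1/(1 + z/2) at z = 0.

z^4/16 - z^3/8 + z^2/4 - z/2 + 1

h(0) = 1
h′(0) = -1/2
h′′(0) = 1/2
h′′′(0) = -3/4
h^(4)(0) = 3/2
Dividing each by k! gives the coefficients c_0, ..., c_4.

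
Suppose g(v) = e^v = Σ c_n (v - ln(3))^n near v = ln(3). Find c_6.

Use the known series and substitute for the argument.
[(v - ln(3))^0] = 3;  [(v - ln(3))^1] = 3;  [(v - ln(3))^2] = 3/2;  [(v - ln(3))^3] = 1/2;  [(v - ln(3))^4] = 1/8;  [(v - ln(3))^5] = 1/40;  [(v - ln(3))^6] = 1/240.

1/240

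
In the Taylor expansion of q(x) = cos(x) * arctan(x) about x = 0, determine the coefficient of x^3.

Expand each factor separately, then convolve coefficients.
[x^0] = 0;  [x^1] = 1;  [x^2] = 0;  [x^3] = -5/6.

-5/6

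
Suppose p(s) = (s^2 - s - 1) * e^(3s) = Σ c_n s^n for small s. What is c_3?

Shift and add copies of the series according to the polynomial's terms.

-6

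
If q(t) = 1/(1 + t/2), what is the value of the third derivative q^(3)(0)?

-3/4

Differentiate repeatedly and evaluate at the center.
The coefficient of t^3 in the expansion is -1/8, so q′′′(0) = 3! * (-1/8) = -3/4.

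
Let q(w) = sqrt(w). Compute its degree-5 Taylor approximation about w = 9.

7*(w - 9)^5/5038848 - 5*(w - 9)^4/279936 + (w - 9)^3/3888 - (w - 9)^2/216 + (w - 9)/6 + 3

q(9) = 3
q′(9) = 1/6
q′′(9) = -1/108
q′′′(9) = 1/648
q^(4)(9) = -5/11664
q^(5)(9) = 35/209952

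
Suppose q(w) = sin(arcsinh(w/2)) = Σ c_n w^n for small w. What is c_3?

-1/24

Substitute the inner expansion into the outer series and collect powers.
q(0) = 0
q′(0) = 1/2
q′′(0) = 0
q′′′(0) = -1/4
Then c_k = q^(k)(0)/k! gives each Taylor coefficient.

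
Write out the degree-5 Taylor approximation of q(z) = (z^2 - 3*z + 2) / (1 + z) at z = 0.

Multiply each power in the prefactor through the base expansion.
q(0) = 2
q′(0) = -5
q′′(0) = 12
q′′′(0) = -36
q^(4)(0) = 144
q^(5)(0) = -720
Then c_k = q^(k)(0)/k! gives each Taylor coefficient.

-6*z^5 + 6*z^4 - 6*z^3 + 6*z^2 - 5*z + 2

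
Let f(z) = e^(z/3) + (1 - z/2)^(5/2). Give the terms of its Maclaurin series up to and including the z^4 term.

-959*z^4/497664 - 341*z^3/10368 + 151*z^2/288 - 11*z/12 + 2

Combine the two series term by term.
f(0) = 2
f′(0) = -11/12
f′′(0) = 151/144
f′′′(0) = -341/1728
f^(4)(0) = -2^(79/148)*3^(26/111)*5^(199/222)*7^(22/111)/252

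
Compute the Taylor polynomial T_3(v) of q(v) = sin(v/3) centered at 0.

q(0) = 0
q′(0) = 1/3
q′′(0) = 0
q′′′(0) = -1/27
The Taylor polynomial is Σ q^(k)(0)/k! · v^k.

-v^3/162 + v/3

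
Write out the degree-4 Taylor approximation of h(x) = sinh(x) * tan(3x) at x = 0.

19*x^4/2 + 3*x^2

Write out both Maclaurin series and multiply, keeping only the needed powers.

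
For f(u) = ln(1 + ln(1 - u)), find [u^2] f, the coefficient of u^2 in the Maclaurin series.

-1

Let u equal the inner series; expand the outer function in u and truncate.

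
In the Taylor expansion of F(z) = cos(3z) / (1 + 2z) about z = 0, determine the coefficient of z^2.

-1/2

Write out both Maclaurin series and multiply, keeping only the needed powers.
[z^0] = 1;  [z^1] = -2;  [z^2] = -1/2.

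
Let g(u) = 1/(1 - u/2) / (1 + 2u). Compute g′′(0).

13/2

Expand each factor separately, then convolve coefficients.
The coefficient of u^2 in the expansion is 13/4, so g′′(0) = 2! * (13/4) = 13/2.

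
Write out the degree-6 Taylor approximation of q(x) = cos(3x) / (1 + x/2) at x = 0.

Multiply the two series term by term and collect like powers.
q(0) = 1
q′(0) = -1/2
q′′(0) = -17/2
q′′′(0) = 51/4
q^(4)(0) = 111/2
q^(5)(0) = -555/4
q^(6)(0) = -1251/4

-139*x^6/320 - 37*x^5/32 + 37*x^4/16 + 17*x^3/8 - 17*x^2/4 - x/2 + 1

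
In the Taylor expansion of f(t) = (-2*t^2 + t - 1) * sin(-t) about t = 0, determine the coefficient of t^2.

-1

Multiply each power in the prefactor through the base expansion.
[t^0] = 0;  [t^1] = 1;  [t^2] = -1.
So c_2 = f′′(0)/2! = -1.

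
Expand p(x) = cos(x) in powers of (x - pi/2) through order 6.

-(x - pi/2)^5/120 + (x - pi/2)^3/6 - (x - pi/2)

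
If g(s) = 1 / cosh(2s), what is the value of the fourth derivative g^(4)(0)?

80

Divide the numerator series by the denominator series (power-series long division).
From the series, [s^4] g = 10/3; multiply by 4! = 24 to get 80.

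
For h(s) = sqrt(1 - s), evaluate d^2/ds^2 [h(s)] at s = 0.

Compute the successive derivatives at the expansion point and divide by k!.
The coefficient of s^2 in the expansion is -1/8, so h′′(0) = 2! * (-1/8) = -1/4.

-1/4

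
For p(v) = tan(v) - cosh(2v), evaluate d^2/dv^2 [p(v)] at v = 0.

Combine the two series term by term.
The coefficient of v^2 in the expansion is -2, so p′′(0) = 2! * (-2) = -4.

-4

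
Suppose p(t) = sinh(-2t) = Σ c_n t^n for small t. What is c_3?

-4/3

p(0) = 0
p′(0) = -2
p′′(0) = 0
p′′′(0) = -8
So c_3 = p′′′(0)/3! = -4/3.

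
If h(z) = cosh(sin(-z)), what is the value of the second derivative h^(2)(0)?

Substitute the inner expansion into the outer series and collect powers.
The coefficient of z^2 in the expansion is 1/2, so h′′(0) = 2! * (1/2) = 1.

1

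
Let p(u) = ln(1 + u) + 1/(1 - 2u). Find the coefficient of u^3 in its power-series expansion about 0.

Add the two expansions coefficient-wise.
p(0) = 1
p′(0) = 3
p′′(0) = 7
p′′′(0) = 50
So c_3 = p′′′(0)/3! = 25/3.

25/3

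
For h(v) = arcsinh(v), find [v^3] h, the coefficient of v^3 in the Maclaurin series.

h(0) = 0
h′(0) = 1
h′′(0) = 0
h′′′(0) = -1
The Taylor polynomial is Σ h^(k)(0)/k! · v^k.

-1/6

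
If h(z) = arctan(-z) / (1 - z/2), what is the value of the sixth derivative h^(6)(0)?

-129/2

Multiply the two series term by term and collect like powers.
The coefficient of z^6 in the expansion is -43/480, so h^(6)(0) = 6! * (-43/480) = -129/2.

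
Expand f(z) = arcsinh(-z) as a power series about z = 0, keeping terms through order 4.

[z^0] = 0;  [z^1] = -1;  [z^2] = 0;  [z^3] = 1/6;  [z^4] = 0.

z^3/6 - z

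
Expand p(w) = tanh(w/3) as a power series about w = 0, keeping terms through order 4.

Apply the Taylor formula c_k = f^(k)(a)/k!.
p(0) = 0
p′(0) = 1/3
p′′(0) = 0
p′′′(0) = -2/27
p^(4)(0) = 0
The Taylor polynomial is Σ p^(k)(0)/k! · w^k.

-w^3/81 + w/3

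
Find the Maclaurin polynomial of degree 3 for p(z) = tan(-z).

-z^3/3 - z

[z^0] = 0;  [z^1] = -1;  [z^2] = 0;  [z^3] = -1/3.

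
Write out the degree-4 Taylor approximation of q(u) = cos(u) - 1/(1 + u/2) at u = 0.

-u^4/48 + u^3/8 - 3*u^2/4 + u/2

Add the two expansions coefficient-wise.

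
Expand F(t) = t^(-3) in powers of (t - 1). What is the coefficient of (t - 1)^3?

F(1) = 1
F′(1) = -3
F′′(1) = 12
F′′′(1) = -60
Dividing each by k! gives the coefficients c_0, ..., c_3.

-10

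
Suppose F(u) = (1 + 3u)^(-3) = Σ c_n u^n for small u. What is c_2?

F(0) = 1
F′(0) = -9
F′′(0) = 108
So c_2 = F′′(0)/2! = 54.

54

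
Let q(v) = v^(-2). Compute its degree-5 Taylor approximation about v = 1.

Use the known series and substitute for the argument.

-6*(v - 1)^5 + 5*(v - 1)^4 - 4*(v - 1)^3 + 3*(v - 1)^2 - 2*(v - 1) + 1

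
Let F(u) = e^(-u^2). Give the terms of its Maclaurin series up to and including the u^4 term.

u^4/2 - u^2 + 1

F(0) = 1
F′(0) = 0
F′′(0) = -2
F′′′(0) = 0
F^(4)(0) = 12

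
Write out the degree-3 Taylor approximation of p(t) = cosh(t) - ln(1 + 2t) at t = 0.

Combine the two series term by term.
p(0) = 1
p′(0) = -2
p′′(0) = 5
p′′′(0) = -16

-8*t^3/3 + 5*t^2/2 - 2*t + 1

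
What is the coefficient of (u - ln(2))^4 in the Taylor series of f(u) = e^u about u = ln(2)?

[(u - ln(2))^0] = 2;  [(u - ln(2))^1] = 2;  [(u - ln(2))^2] = 1;  [(u - ln(2))^3] = 1/3;  [(u - ln(2))^4] = 1/12.
So c_4 = f^(4)(ln(2))/4! = 1/12.

1/12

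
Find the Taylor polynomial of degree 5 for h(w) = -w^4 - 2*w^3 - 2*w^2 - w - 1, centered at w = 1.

-(w - 1)^4 - 6*(w - 1)^3 - 14*(w - 1)^2 - 15*(w - 1) - 7

h(1) = -7
h′(1) = -15
h′′(1) = -28
h′′′(1) = -36
h^(4)(1) = -24
h^(5)(1) = 0
Dividing each by k! gives the coefficients c_0, ..., c_5.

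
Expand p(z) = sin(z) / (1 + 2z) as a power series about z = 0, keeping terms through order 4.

Multiply the two series term by term and collect like powers.
p(0) = 0
p′(0) = 1
p′′(0) = -4
p′′′(0) = 23
p^(4)(0) = -184
The Taylor polynomial is Σ p^(k)(0)/k! · z^k.

-23*z^4/3 + 23*z^3/6 - 2*z^2 + z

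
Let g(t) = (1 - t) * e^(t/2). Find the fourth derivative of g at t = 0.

-7/16

Shift and add copies of the series according to the polynomial's terms.
From the series, [t^4] g = -7/384; multiply by 4! = 24 to get -7/16.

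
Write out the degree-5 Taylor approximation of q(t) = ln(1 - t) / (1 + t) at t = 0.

-47*t^5/60 + 7*t^4/12 - 5*t^3/6 + t^2/2 - t

Take the Cauchy product of the two expansions.
q(0) = 0
q′(0) = -1
q′′(0) = 1
q′′′(0) = -5
q^(4)(0) = 14
q^(5)(0) = -94
Dividing each by k! gives the coefficients c_0, ..., c_5.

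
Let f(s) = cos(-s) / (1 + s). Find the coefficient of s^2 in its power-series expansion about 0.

Write out both Maclaurin series and multiply, keeping only the needed powers.

1/2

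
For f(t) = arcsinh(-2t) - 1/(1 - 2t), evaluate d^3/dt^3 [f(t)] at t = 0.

Combine the two series term by term.
From the series, [t^3] f = -20/3; multiply by 3! = 6 to get -40.

-40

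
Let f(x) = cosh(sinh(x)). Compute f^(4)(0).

5

Plug the Maclaurin series of the inner function into that of the outer and collect terms.
The coefficient of x^4 in the expansion is 5/24, so f^(4)(0) = 4! * (5/24) = 5.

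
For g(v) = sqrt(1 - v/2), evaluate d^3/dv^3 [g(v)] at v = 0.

From the series, [v^3] g = -1/128; multiply by 3! = 6 to get -3/64.

-3/64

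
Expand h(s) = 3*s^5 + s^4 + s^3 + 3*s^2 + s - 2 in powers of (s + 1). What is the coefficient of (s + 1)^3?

h(-1) = -3
h′(-1) = 9
h′′(-1) = -48
h′′′(-1) = 162
Then c_k = h^(k)(-1)/k! gives each Taylor coefficient.

27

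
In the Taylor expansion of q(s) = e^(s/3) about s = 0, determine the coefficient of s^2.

[s^0] = 1;  [s^1] = 1/3;  [s^2] = 1/18.

1/18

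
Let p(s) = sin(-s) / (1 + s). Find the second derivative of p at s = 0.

2

Write out both Maclaurin series and multiply, keeping only the needed powers.
The coefficient of s^2 in the expansion is 1, so p′′(0) = 2! * (1) = 2.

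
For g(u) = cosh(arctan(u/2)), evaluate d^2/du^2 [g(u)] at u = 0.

1/4

Substitute the inner expansion into the outer series and collect powers.
The coefficient of u^2 in the expansion is 1/8, so g′′(0) = 2! * (1/8) = 1/4.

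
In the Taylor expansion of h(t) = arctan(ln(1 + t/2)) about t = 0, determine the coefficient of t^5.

Compose series: expand the inner function first, then feed it into the outer expansion.
[t^0] = 0;  [t^1] = 1/2;  [t^2] = -1/8;  [t^3] = 0;  [t^4] = 1/64;  [t^5] = -11/1920.
So c_5 = h^(5)(0)/5! = -11/1920.

-11/1920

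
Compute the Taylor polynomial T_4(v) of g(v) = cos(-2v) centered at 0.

[v^0] = 1;  [v^1] = 0;  [v^2] = -2;  [v^3] = 0;  [v^4] = 2/3.

2*v^4/3 - 2*v^2 + 1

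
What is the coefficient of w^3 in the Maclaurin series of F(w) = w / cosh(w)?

Invert the denominator's series and multiply.
So c_3 = F′′′(0)/3! = -1/2.

-1/2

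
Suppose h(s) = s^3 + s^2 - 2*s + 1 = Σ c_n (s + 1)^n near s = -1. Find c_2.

h(-1) = 3
h′(-1) = -1
h′′(-1) = -4

-2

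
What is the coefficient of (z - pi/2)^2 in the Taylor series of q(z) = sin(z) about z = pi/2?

-1/2

q(pi/2) = 1
q′(pi/2) = 0
q′′(pi/2) = -1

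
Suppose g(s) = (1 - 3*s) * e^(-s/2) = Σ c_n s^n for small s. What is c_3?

-19/48

Distribute the polynomial across the series and collect like powers.
g(0) = 1
g′(0) = -7/2
g′′(0) = 13/4
g′′′(0) = -19/8
Dividing each by k! gives the coefficients c_0, ..., c_3.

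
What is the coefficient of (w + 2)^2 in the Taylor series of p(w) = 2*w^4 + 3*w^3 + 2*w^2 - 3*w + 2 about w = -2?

32

Compute the successive derivatives at the expansion point and divide by k!.
p(-2) = 24
p′(-2) = -39
p′′(-2) = 64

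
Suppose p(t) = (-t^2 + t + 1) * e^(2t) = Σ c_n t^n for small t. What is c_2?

Distribute the polynomial across the series and collect like powers.
[t^0] = 1;  [t^1] = 3;  [t^2] = 3.

3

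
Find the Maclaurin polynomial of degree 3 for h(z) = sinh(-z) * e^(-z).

-2*z^3/3 + z^2 - z

Multiply the two series term by term and collect like powers.
h(0) = 0
h′(0) = -1
h′′(0) = 2
h′′′(0) = -4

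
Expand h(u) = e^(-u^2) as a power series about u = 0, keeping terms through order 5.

h(0) = 1
h′(0) = 0
h′′(0) = -2
h′′′(0) = 0
h^(4)(0) = 12
h^(5)(0) = 0
Then c_k = h^(k)(0)/k! gives each Taylor coefficient.

u^4/2 - u^2 + 1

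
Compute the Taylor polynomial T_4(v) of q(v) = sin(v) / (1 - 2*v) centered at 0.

Expand 1/(denominator) as a geometric series and multiply by the numerator's series.

23*v^4/3 + 23*v^3/6 + 2*v^2 + v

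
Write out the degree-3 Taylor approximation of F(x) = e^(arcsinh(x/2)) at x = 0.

Plug the Maclaurin series of the inner function into that of the outer and collect terms.

x^2/8 + x/2 + 1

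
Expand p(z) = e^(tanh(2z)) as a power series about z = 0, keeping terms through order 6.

Substitute the inner expansion into the outer series and collect powers.
[z^0] = 1;  [z^1] = 2;  [z^2] = 2;  [z^3] = -4/3;  [z^4] = -14/3;  [z^5] = -4/5;  [z^6] = 388/45.

388*z^6/45 - 4*z^5/5 - 14*z^4/3 - 4*z^3/3 + 2*z^2 + 2*z + 1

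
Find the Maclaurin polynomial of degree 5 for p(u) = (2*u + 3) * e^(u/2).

23*u^5/3840 + 19*u^4/384 + 5*u^3/16 + 11*u^2/8 + 7*u/2 + 3

Multiply each power in the prefactor through the base expansion.
p(0) = 3
p′(0) = 7/2
p′′(0) = 11/4
p′′′(0) = 15/8
p^(4)(0) = 19/16
p^(5)(0) = 23/32
Then c_k = p^(k)(0)/k! gives each Taylor coefficient.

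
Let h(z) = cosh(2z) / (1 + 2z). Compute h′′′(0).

Write out both Maclaurin series and multiply, keeping only the needed powers.
The coefficient of z^3 in the expansion is -12, so h′′′(0) = 3! * (-12) = -72.

-72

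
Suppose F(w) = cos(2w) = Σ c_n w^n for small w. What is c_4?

F(0) = 1
F′(0) = 0
F′′(0) = -4
F′′′(0) = 0
F^(4)(0) = 16
So c_4 = F^(4)(0)/4! = 2/3.

2/3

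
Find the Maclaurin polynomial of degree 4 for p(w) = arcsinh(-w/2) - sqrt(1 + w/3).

Add the two expansions coefficient-wise.

5*w^4/10368 + w^3/54 + w^2/72 - 2*w/3 - 1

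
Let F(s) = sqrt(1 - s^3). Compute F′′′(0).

-3

From the series, [s^3] F = -1/2; multiply by 3! = 6 to get -3.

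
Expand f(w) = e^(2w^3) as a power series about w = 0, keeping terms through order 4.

2*w^3 + 1

[w^0] = 1;  [w^1] = 0;  [w^2] = 0;  [w^3] = 2;  [w^4] = 0.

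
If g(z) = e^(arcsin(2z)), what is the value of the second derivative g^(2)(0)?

Plug the Maclaurin series of the inner function into that of the outer and collect terms.
The coefficient of z^2 in the expansion is 2, so g′′(0) = 2! * (2) = 4.

4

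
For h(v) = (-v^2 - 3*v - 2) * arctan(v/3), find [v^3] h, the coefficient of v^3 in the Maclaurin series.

Multiply each power in the prefactor through the base expansion.
h(0) = 0
h′(0) = -2/3
h′′(0) = -2
h′′′(0) = -50/27
So c_3 = h′′′(0)/3! = -25/81.

-25/81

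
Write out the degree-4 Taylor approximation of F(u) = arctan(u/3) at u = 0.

-u^3/81 + u/3

F(0) = 0
F′(0) = 1/3
F′′(0) = 0
F′′′(0) = -2/27
F^(4)(0) = 0
Then c_k = F^(k)(0)/k! gives each Taylor coefficient.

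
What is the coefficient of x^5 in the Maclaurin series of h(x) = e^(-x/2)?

Compute the successive derivatives at the expansion point and divide by k!.
h(0) = 1
h′(0) = -1/2
h′′(0) = 1/4
h′′′(0) = -1/8
h^(4)(0) = 1/16
h^(5)(0) = -1/32
Dividing each by k! gives the coefficients c_0, ..., c_5.

-1/3840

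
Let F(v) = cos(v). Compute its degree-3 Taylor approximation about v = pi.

Differentiate repeatedly and evaluate at the center.
F(pi) = -1
F′(pi) = 0
F′′(pi) = 1
F′′′(pi) = 0

(v - pi)^2/2 - 1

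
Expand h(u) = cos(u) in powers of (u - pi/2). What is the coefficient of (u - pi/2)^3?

1/6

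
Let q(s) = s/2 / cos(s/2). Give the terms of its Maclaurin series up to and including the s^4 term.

Write the quotient as an unknown series and match coefficients against numerator = denominator · series.

s^3/16 + s/2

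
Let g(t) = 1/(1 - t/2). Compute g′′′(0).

3/4

Use the known series and substitute for the argument.
The coefficient of t^3 in the expansion is 1/8, so g′′′(0) = 3! * (1/8) = 3/4.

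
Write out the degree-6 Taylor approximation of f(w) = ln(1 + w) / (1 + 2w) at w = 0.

Write out both Maclaurin series and multiply, keeping only the needed powers.
[w^0] = 0;  [w^1] = 1;  [w^2] = -5/2;  [w^3] = 16/3;  [w^4] = -131/12;  [w^5] = 661/30;  [w^6] = -1327/30.

-1327*w^6/30 + 661*w^5/30 - 131*w^4/12 + 16*w^3/3 - 5*w^2/2 + w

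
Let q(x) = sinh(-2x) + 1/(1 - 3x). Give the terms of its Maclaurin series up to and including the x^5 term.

Add the two expansions coefficient-wise.
q(0) = 1
q′(0) = 1
q′′(0) = 18
q′′′(0) = 154
q^(4)(0) = 1944
q^(5)(0) = 29128

3641*x^5/15 + 81*x^4 + 77*x^3/3 + 9*x^2 + x + 1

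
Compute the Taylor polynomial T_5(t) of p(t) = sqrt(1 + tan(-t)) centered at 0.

Compose series: expand the inner function first, then feed it into the outer expansion.
p(0) = 1
p′(0) = -1/2
p′′(0) = -1/4
p′′′(0) = -11/8
p^(4)(0) = -47/16
p^(5)(0) = -601/32

-601*t^5/3840 - 47*t^4/384 - 11*t^3/48 - t^2/8 - t/2 + 1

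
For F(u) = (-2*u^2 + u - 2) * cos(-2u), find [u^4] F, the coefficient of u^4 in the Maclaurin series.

Shift and add copies of the series according to the polynomial's terms.
[u^0] = -2;  [u^1] = 1;  [u^2] = 2;  [u^3] = -2;  [u^4] = 8/3.
So c_4 = F^(4)(0)/4! = 8/3.

8/3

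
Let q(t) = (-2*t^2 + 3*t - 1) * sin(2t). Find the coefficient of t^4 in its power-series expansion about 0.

Distribute the polynomial across the series and collect like powers.
[t^0] = 0;  [t^1] = -2;  [t^2] = 6;  [t^3] = -8/3;  [t^4] = -4.

-4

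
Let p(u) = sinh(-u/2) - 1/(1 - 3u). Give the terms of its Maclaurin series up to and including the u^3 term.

-1297*u^3/48 - 9*u^2 - 7*u/2 - 1

Combine the two series term by term.
p(0) = -1
p′(0) = -7/2
p′′(0) = -18
p′′′(0) = -1297/8
The Taylor polynomial is Σ p^(k)(0)/k! · u^k.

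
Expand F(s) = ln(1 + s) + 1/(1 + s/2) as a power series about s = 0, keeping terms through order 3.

Expand each term separately and add.
[s^0] = 1;  [s^1] = 1/2;  [s^2] = -1/4;  [s^3] = 5/24.

5*s^3/24 - s^2/4 + s/2 + 1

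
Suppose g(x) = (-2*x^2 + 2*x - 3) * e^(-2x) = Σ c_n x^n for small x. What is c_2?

Multiply each power in the prefactor through the base expansion.

-12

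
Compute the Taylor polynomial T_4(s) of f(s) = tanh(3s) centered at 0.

[s^0] = 0;  [s^1] = 3;  [s^2] = 0;  [s^3] = -9;  [s^4] = 0.

-9*s^3 + 3*s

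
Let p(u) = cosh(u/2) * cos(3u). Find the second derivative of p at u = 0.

-35/4

Multiply the two series term by term and collect like powers.
The coefficient of u^2 in the expansion is -35/8, so p′′(0) = 2! * (-35/8) = -35/4.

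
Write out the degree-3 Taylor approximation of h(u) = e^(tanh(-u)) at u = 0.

u^3/6 + u^2/2 - u + 1

Let u equal the inner series; expand the outer function in u and truncate.
h(0) = 1
h′(0) = -1
h′′(0) = 1
h′′′(0) = 1
Dividing each by k! gives the coefficients c_0, ..., c_3.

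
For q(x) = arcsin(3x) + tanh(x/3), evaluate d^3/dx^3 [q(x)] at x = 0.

727/27

Add the two expansions coefficient-wise.
The coefficient of x^3 in the expansion is 727/162, so q′′′(0) = 3! * (727/162) = 727/27.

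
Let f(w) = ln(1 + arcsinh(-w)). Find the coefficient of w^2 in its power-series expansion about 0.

Let u equal the inner series; expand the outer function in u and truncate.
[w^0] = 0;  [w^1] = -1;  [w^2] = -1/2.
So c_2 = f′′(0)/2! = -1/2.

-1/2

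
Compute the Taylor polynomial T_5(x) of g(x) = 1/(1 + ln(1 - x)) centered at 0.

Plug the Maclaurin series of the inner function into that of the outer and collect terms.
g(0) = 1
g′(0) = 1
g′′(0) = 3
g′′′(0) = 14
g^(4)(0) = 88
g^(5)(0) = 694
Dividing each by k! gives the coefficients c_0, ..., c_5.

347*x^5/60 + 11*x^4/3 + 7*x^3/3 + 3*x^2/2 + x + 1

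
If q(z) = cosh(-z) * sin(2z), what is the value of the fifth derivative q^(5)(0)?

Write out both Maclaurin series and multiply, keeping only the needed powers.
From the series, [z^5] q = -19/60; multiply by 5! = 120 to get -38.

-38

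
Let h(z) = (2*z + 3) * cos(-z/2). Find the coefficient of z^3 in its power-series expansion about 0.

Distribute the polynomial across the series and collect like powers.

-1/4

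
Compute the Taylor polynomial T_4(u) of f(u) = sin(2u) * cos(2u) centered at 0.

Take the Cauchy product of the two expansions.
f(0) = 0
f′(0) = 2
f′′(0) = 0
f′′′(0) = -32
f^(4)(0) = 0

-16*u^3/3 + 2*u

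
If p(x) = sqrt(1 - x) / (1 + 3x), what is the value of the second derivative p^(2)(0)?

Take the Cauchy product of the two expansions.
The coefficient of x^2 in the expansion is 83/8, so p′′(0) = 2! * (83/8) = 83/4.

83/4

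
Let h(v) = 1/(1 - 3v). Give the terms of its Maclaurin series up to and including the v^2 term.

h(0) = 1
h′(0) = 3
h′′(0) = 18
The Taylor polynomial is Σ h^(k)(0)/k! · v^k.

9*v^2 + 3*v + 1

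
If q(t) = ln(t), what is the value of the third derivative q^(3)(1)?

2

From the series, [(t - 1)^3] q = 1/3; multiply by 3! = 6 to get 2.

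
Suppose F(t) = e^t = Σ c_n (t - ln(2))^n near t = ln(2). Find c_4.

1/12

Differentiate repeatedly and evaluate at the center.
F(ln(2)) = 2
F′(ln(2)) = 2
F′′(ln(2)) = 2
F′′′(ln(2)) = 2
F^(4)(ln(2)) = 2
So c_4 = F^(4)(ln(2))/4! = 1/12.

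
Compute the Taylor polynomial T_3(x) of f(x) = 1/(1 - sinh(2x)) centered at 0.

28*x^3/3 + 4*x^2 + 2*x + 1

Let u equal the inner series; expand the outer function in u and truncate.
f(0) = 1
f′(0) = 2
f′′(0) = 8
f′′′(0) = 56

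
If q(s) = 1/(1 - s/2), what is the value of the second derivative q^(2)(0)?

1/2

The coefficient of s^2 in the expansion is 1/4, so q′′(0) = 2! * (1/4) = 1/2.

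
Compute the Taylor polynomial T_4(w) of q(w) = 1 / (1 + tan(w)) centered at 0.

5*w^4/3 - 4*w^3/3 + w^2 - w + 1

Expand as Σ (-1)^k u^k with u equal to the inner function's series.
q(0) = 1
q′(0) = -1
q′′(0) = 2
q′′′(0) = -8
q^(4)(0) = 40
Then c_k = q^(k)(0)/k! gives each Taylor coefficient.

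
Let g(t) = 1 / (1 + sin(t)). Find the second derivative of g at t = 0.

2

Write 1/(1+u) = 1 - u + u^2 - u^3 + ... and substitute the series for u.
The coefficient of t^2 in the expansion is 1, so g′′(0) = 2! * (1) = 2.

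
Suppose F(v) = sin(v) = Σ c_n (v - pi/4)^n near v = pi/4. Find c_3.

-sqrt(2)/12

Compute the successive derivatives at the expansion point and divide by k!.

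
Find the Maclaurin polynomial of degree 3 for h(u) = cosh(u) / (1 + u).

Multiply the two series term by term and collect like powers.
h(0) = 1
h′(0) = -1
h′′(0) = 3
h′′′(0) = -9

-3*u^3/2 + 3*u^2/2 - u + 1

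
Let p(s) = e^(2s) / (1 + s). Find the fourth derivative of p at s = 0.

8

Take the Cauchy product of the two expansions.
The coefficient of s^4 in the expansion is 1/3, so p^(4)(0) = 4! * (1/3) = 8.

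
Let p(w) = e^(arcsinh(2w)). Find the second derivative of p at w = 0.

Let u equal the inner series; expand the outer function in u and truncate.
The coefficient of w^2 in the expansion is 2, so p′′(0) = 2! * (2) = 4.

4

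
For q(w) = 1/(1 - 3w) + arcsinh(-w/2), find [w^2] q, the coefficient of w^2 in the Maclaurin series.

9

Combine the two series term by term.
q(0) = 1
q′(0) = 5/2
q′′(0) = 18
So c_2 = q′′(0)/2! = 9.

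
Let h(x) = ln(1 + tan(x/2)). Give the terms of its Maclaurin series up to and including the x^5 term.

Let u equal the inner series; expand the outer function in u and truncate.
[x^0] = 0;  [x^1] = 1/2;  [x^2] = -1/8;  [x^3] = 1/12;  [x^4] = -7/192;  [x^5] = 1/48.

x^5/48 - 7*x^4/192 + x^3/12 - x^2/8 + x/2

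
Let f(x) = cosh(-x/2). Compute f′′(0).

1/4

Use the known series and substitute for the argument.
The coefficient of x^2 in the expansion is 1/8, so f′′(0) = 2! * (1/8) = 1/4.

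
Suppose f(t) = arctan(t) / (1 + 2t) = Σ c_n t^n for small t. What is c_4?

-22/3

Expand each factor separately, then convolve coefficients.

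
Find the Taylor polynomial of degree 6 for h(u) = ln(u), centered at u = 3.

-(u - 3)^6/4374 + (u - 3)^5/1215 - (u - 3)^4/324 + (u - 3)^3/81 - (u - 3)^2/18 + (u - 3)/3 + ln(3)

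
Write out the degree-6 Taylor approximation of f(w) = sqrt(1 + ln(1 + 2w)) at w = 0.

-22819*w^6/720 + 1609*w^5/120 - 143*w^4/24 + 17*w^3/6 - 3*w^2/2 + w + 1

Substitute the inner expansion into the outer series and collect powers.
f(0) = 1
f′(0) = 1
f′′(0) = -3
f′′′(0) = 17
f^(4)(0) = -143
f^(5)(0) = 1609
f^(6)(0) = -22819
The Taylor polynomial is Σ f^(k)(0)/k! · w^k.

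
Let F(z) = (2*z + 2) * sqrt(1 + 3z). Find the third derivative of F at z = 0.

27/4

Shift and add copies of the series according to the polynomial's terms.
From the series, [z^3] F = 9/8; multiply by 3! = 6 to get 27/4.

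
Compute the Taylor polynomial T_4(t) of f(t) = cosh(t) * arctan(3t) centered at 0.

Expand each factor separately, then convolve coefficients.
f(0) = 0
f′(0) = 3
f′′(0) = 0
f′′′(0) = -45
f^(4)(0) = 0

-15*t^3/2 + 3*t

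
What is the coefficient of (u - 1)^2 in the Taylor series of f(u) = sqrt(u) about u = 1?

-1/8

[(u - 1)^0] = 1;  [(u - 1)^1] = 1/2;  [(u - 1)^2] = -1/8.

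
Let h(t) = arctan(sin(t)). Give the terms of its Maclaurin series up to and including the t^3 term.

-t^3/2 + t

Plug the Maclaurin series of the inner function into that of the outer and collect terms.
h(0) = 0
h′(0) = 1
h′′(0) = 0
h′′′(0) = -3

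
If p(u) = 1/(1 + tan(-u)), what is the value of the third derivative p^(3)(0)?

Let u equal the inner series; expand the outer function in u and truncate.
From the series, [u^3] p = 4/3; multiply by 3! = 6 to get 8.

8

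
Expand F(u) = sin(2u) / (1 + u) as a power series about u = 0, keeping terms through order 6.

Write out both Maclaurin series and multiply, keeping only the needed powers.

-14*u^6/15 + 14*u^5/15 - 2*u^4/3 + 2*u^3/3 - 2*u^2 + 2*u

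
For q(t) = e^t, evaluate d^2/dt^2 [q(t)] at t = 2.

From the series, [(t - 2)^2] q = e^(2)/2; multiply by 2! = 2 to get e^(2).

e^(2)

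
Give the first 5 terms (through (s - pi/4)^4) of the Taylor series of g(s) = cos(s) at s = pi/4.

g(pi/4) = sqrt(2)/2
g′(pi/4) = -sqrt(2)/2
g′′(pi/4) = -sqrt(2)/2
g′′′(pi/4) = sqrt(2)/2
g^(4)(pi/4) = sqrt(2)/2

sqrt(2)*(s - pi/4)^4/48 + sqrt(2)*(s - pi/4)^3/12 - sqrt(2)*(s - pi/4)^2/4 - sqrt(2)*(s - pi/4)/2 + sqrt(2)/2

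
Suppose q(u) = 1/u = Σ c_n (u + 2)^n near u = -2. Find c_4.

Differentiate repeatedly and evaluate at the center.
q(-2) = -1/2
q′(-2) = -1/4
q′′(-2) = -1/4
q′′′(-2) = -3/8
q^(4)(-2) = -3/4
Then c_k = q^(k)(-2)/k! gives each Taylor coefficient.

-1/32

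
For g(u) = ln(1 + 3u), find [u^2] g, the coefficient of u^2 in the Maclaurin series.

g(0) = 0
g′(0) = 3
g′′(0) = -9
So c_2 = g′′(0)/2! = -9/2.

-9/2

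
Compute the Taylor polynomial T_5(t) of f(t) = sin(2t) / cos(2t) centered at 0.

Divide the numerator series by the denominator series (power-series long division).
[t^0] = 0;  [t^1] = 2;  [t^2] = 0;  [t^3] = 8/3;  [t^4] = 0;  [t^5] = 64/15.

64*t^5/15 + 8*t^3/3 + 2*t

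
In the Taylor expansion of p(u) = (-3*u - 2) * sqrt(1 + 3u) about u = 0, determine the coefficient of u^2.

-9/4

Distribute the polynomial across the series and collect like powers.
p(0) = -2
p′(0) = -6
p′′(0) = -9/2
Then c_k = p^(k)(0)/k! gives each Taylor coefficient.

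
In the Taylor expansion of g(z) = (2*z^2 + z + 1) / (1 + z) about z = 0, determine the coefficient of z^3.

-2

Shift and add copies of the series according to the polynomial's terms.
[z^0] = 1;  [z^1] = 0;  [z^2] = 2;  [z^3] = -2.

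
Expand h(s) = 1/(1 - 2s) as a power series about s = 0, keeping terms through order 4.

16*s^4 + 8*s^3 + 4*s^2 + 2*s + 1

Use the known series and substitute for the argument.
h(0) = 1
h′(0) = 2
h′′(0) = 8
h′′′(0) = 48
h^(4)(0) = 384
Then c_k = h^(k)(0)/k! gives each Taylor coefficient.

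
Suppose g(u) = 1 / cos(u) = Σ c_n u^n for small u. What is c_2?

Write the quotient as an unknown series and match coefficients against numerator = denominator · series.
g(0) = 1
g′(0) = 0
g′′(0) = 1
The Taylor polynomial is Σ g^(k)(0)/k! · u^k.

1/2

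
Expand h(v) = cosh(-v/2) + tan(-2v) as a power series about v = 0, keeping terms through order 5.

Combine the two series term by term.

-64*v^5/15 + v^4/384 - 8*v^3/3 + v^2/8 - 2*v + 1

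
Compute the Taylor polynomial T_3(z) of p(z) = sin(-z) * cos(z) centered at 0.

Take the Cauchy product of the two expansions.
[z^0] = 0;  [z^1] = -1;  [z^2] = 0;  [z^3] = 2/3.

2*z^3/3 - z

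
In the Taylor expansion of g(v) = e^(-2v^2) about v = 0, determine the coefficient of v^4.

2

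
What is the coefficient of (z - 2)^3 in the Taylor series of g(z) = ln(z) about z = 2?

Apply the Taylor formula c_k = f^(k)(a)/k!.

1/24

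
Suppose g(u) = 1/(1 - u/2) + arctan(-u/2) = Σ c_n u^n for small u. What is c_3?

Expand each term separately and add.
[u^0] = 1;  [u^1] = 0;  [u^2] = 1/4;  [u^3] = 1/6.

1/6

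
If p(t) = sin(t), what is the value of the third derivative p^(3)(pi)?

From the series, [(t - pi)^3] p = 1/6; multiply by 3! = 6 to get 1.

1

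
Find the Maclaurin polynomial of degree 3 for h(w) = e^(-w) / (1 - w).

Expand each factor separately, then convolve coefficients.
h(0) = 1
h′(0) = 0
h′′(0) = 1
h′′′(0) = 2
Then c_k = h^(k)(0)/k! gives each Taylor coefficient.

w^3/3 + w^2/2 + 1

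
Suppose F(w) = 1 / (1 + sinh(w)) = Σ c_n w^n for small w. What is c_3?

-7/6

Use the geometric series for the reciprocal, then substitute.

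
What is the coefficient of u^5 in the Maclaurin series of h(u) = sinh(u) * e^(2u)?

121/120

Write out both Maclaurin series and multiply, keeping only the needed powers.
[u^0] = 0;  [u^1] = 1;  [u^2] = 2;  [u^3] = 13/6;  [u^4] = 5/3;  [u^5] = 121/120.
So c_5 = h^(5)(0)/5! = 121/120.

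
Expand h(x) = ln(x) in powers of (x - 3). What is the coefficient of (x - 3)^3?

h(3) = ln(3)
h′(3) = 1/3
h′′(3) = -1/9
h′′′(3) = 2/27
So c_3 = h′′′(3)/3! = 1/81.

1/81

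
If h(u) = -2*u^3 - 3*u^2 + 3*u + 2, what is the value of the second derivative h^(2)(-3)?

30

Use the known series and substitute for the argument.
From the series, [(u + 3)^2] h = 15; multiply by 2! = 2 to get 30.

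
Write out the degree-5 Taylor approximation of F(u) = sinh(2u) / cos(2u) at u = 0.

48*u^5/5 + 16*u^3/3 + 2*u

Write the quotient as an unknown series and match coefficients against numerator = denominator · series.
F(0) = 0
F′(0) = 2
F′′(0) = 0
F′′′(0) = 32
F^(4)(0) = 0
F^(5)(0) = 1152
Dividing each by k! gives the coefficients c_0, ..., c_5.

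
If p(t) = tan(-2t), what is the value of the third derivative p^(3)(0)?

-16

The coefficient of t^3 in the expansion is -8/3, so p′′′(0) = 3! * (-8/3) = -16.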